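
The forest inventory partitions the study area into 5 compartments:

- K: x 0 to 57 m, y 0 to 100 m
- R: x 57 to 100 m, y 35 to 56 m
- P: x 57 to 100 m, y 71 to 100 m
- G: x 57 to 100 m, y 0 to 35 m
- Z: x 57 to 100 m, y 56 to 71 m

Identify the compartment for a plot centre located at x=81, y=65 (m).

The point has x = 81 and y = 65.
Only Z satisfies 57 ≤ x ≤ 100 and 56 ≤ y ≤ 71.

Z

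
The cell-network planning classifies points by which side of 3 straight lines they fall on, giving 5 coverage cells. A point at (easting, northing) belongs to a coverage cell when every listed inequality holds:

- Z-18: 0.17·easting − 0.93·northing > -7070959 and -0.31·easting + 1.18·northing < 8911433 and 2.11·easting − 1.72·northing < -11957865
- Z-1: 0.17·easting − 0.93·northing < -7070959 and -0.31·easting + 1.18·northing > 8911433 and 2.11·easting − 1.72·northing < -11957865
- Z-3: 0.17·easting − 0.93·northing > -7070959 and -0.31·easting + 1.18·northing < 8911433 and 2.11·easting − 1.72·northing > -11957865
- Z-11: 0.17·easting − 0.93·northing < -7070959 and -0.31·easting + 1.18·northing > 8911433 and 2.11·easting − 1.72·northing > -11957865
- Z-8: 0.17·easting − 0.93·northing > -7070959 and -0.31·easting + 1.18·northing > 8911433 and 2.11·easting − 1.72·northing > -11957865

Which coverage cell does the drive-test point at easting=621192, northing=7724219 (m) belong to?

Z-1

0.17·621192 − 0.93·7724219 = -7077921.030, which is < -7070959
-0.31·621192 + 1.18·7724219 = 8922008.900, which is > 8911433
2.11·621192 − 1.72·7724219 = -11974941.560, which is < -11957865
This sign pattern matches Z-1.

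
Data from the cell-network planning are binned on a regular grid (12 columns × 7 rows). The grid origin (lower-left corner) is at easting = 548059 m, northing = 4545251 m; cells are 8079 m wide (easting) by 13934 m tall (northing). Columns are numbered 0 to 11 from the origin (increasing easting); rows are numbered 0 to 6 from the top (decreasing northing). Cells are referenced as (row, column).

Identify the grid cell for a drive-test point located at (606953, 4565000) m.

Column index: ⌊(606953 − 548059) / 8079⌋ = ⌊7.290⌋ = 7
Row offset from origin: ⌊(4565000 − 4545251) / 13934⌋ = ⌊1.417⌋ = 1 → row 5 (counted from top)

(5, 7)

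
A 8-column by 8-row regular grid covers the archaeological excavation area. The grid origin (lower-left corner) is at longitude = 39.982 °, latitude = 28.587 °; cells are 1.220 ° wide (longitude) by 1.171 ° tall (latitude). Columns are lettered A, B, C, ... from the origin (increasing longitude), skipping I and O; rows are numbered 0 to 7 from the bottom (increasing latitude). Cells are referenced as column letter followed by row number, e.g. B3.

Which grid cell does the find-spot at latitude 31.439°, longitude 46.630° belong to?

F2

Column index: ⌊(46.630 − 39.982) / 1.220⌋ = ⌊5.449⌋ = 5 → column F
Row offset from origin: ⌊(31.439 − 28.587) / 1.171⌋ = ⌊2.436⌋ = 2 → row 2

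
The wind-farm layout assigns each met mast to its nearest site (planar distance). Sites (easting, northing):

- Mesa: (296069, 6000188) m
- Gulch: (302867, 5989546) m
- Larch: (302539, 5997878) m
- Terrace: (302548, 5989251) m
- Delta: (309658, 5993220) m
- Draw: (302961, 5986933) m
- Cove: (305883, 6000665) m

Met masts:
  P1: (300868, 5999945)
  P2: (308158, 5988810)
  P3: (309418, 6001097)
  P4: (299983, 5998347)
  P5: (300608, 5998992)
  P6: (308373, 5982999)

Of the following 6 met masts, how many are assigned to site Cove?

P1 → Larch
P2 → Delta
P3 → Cove
P4 → Larch
P5 → Larch
P6 → Draw
1 of the 6 goes to Cove.

1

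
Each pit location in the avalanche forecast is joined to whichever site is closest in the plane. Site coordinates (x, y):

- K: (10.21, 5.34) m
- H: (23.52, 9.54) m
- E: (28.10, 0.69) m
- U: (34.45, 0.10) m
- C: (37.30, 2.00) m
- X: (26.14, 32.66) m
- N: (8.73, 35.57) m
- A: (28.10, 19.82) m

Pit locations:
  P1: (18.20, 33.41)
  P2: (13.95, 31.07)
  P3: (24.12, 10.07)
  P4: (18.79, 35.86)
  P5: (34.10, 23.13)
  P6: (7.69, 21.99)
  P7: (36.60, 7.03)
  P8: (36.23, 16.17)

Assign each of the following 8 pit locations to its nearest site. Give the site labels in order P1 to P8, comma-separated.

X, N, H, X, A, N, C, A

P1 → X (d²=63.61)
P2 → N (d²=47.50)
P3 → H (d²=0.64)
P4 → X (d²=64.26)
P5 → A (d²=46.96)
P6 → N (d²=185.50)
P7 → C (d²=25.79)
P8 → A (d²=79.42)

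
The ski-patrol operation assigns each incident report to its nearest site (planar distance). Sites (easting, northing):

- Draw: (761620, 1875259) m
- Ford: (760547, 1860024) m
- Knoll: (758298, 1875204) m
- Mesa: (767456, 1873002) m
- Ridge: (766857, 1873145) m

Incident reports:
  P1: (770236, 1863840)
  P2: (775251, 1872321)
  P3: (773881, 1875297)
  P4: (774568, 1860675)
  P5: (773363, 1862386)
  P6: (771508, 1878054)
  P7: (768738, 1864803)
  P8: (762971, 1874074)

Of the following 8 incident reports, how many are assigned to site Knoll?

P1 → Mesa
P2 → Mesa
P3 → Mesa
P4 → Ford
P5 → Mesa
P6 → Mesa
P7 → Mesa
P8 → Draw
0 of the 8 go to Knoll.

0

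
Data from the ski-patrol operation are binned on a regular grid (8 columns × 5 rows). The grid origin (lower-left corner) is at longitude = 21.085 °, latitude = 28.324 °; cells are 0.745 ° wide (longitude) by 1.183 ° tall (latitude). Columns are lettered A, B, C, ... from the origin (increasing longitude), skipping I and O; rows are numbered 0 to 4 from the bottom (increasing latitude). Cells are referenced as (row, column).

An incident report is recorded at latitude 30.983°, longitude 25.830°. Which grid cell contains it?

(2, G)

Column index: ⌊(25.830 − 21.085) / 0.745⌋ = ⌊6.369⌋ = 6 → column G
Row offset from origin: ⌊(30.983 − 28.324) / 1.183⌋ = ⌊2.248⌋ = 2 → row 2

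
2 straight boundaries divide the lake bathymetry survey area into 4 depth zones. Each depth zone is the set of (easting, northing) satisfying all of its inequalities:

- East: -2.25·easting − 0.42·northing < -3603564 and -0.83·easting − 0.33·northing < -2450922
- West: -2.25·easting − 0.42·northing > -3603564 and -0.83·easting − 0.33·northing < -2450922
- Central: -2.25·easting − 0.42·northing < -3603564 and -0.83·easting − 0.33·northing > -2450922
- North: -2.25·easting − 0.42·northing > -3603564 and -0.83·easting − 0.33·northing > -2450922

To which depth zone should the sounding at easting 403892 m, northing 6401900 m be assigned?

North

-2.25·403892 − 0.42·6401900 = -3597555.000, which is > -3603564
-0.83·403892 − 0.33·6401900 = -2447857.360, which is > -2450922
This sign pattern matches North.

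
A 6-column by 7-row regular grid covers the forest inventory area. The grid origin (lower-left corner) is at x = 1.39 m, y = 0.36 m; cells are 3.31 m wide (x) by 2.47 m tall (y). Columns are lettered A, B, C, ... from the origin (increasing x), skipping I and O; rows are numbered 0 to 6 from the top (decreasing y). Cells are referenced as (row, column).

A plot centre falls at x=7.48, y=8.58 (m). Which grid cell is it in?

(3, B)

Column index: ⌊(7.48 − 1.39) / 3.31⌋ = ⌊1.840⌋ = 1 → column B
Row offset from origin: ⌊(8.58 − 0.36) / 2.47⌋ = ⌊3.328⌋ = 3 → row 3 (counted from top)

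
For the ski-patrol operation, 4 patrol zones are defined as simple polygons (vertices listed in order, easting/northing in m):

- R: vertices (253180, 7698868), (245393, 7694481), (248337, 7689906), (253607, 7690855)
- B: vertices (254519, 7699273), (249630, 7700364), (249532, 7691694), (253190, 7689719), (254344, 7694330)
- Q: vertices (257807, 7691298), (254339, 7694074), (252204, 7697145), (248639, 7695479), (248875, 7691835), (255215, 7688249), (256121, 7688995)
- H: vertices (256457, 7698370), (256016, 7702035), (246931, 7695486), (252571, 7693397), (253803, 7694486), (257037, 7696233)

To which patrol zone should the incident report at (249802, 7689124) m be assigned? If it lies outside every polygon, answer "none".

Cast a ray rightward from (249802, 7689124). For each polygon, the edges (by vertex number in listed order) whose endpoints lie on opposite sides of northing = 7689124, where each meets that height, and whether that is right or left of the point:
R: no edge straddles that height → 0 crossings.
B: no edge straddles that height → 0 crossings.
Q: 5–6 at easting≈253668.0 (right), 7–1 at easting≈256215.4 (right) → 2 crossings.
H: no edge straddles that height → 0 crossings.
All counts are even, so the point lies outside every listed polygon.

none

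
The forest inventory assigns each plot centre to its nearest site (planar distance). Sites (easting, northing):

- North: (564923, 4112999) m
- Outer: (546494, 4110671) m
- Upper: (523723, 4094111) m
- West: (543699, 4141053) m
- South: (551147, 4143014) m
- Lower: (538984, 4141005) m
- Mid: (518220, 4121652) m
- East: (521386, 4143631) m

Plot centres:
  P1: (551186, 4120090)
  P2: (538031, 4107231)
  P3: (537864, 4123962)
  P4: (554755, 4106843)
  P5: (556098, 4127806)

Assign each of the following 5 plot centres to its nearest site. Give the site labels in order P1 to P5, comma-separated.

Outer, Outer, Outer, Outer, South

P1 → Outer (d²=110732425.00)
P2 → Outer (d²=83455969.00)
P3 → Outer (d²=251127581.00)
P4 → Outer (d²=82897705.00)
P5 → South (d²=255795665.00)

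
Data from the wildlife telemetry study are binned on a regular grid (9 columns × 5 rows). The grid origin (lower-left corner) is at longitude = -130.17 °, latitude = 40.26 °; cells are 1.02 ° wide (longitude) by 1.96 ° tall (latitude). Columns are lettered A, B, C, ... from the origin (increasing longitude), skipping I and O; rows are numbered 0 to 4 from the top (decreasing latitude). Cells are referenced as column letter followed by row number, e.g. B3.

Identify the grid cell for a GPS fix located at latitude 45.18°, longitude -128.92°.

B2

Column index: ⌊(-128.92 − -130.17) / 1.02⌋ = ⌊1.225⌋ = 1 → column B
Row offset from origin: ⌊(45.18 − 40.26) / 1.96⌋ = ⌊2.510⌋ = 2 → row 2 (counted from top)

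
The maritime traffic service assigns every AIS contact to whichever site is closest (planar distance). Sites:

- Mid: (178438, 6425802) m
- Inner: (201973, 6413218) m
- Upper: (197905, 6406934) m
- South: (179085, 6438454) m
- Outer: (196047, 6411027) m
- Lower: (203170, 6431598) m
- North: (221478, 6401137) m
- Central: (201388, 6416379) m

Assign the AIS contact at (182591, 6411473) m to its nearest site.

Outer

Squared distances to each site:
Mid: 222567650.000; Inner: 378706949.000; Upper: 255121117.000; South: 740266397.000; Outer: 181262852.000; Lower: 828510866.000; North: 1619031665.000; Central: 377396045.000.
Minimum at Outer.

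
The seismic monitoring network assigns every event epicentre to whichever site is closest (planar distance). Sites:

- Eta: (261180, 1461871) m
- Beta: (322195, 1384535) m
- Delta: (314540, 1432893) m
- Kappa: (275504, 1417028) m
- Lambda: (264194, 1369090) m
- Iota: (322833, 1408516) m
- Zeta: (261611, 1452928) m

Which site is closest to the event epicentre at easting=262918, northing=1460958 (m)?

Squared distances to each site:
Eta: 3854213.000; Beta: 9354237658.000; Delta: 3452475109.000; Kappa: 2088252296.000; Lambda: 8441357600.000; Iota: 6339970589.000; Zeta: 66189149.000.
Minimum at Eta.

Eta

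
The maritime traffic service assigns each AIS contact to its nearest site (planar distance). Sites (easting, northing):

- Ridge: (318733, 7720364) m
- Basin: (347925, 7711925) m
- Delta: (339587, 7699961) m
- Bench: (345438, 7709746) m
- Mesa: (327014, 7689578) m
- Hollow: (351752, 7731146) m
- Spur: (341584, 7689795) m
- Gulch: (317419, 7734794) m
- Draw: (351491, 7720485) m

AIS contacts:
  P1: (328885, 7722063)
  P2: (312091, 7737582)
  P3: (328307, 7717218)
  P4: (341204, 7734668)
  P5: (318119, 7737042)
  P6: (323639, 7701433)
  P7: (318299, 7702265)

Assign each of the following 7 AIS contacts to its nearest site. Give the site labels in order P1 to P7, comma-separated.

Ridge, Gulch, Ridge, Hollow, Gulch, Mesa, Mesa

P1 → Ridge (d²=105949705.00)
P2 → Gulch (d²=36160528.00)
P3 → Ridge (d²=101558792.00)
P4 → Hollow (d²=123664788.00)
P5 → Gulch (d²=5543504.00)
P6 → Mesa (d²=151931650.00)
P7 → Mesa (d²=236911194.00)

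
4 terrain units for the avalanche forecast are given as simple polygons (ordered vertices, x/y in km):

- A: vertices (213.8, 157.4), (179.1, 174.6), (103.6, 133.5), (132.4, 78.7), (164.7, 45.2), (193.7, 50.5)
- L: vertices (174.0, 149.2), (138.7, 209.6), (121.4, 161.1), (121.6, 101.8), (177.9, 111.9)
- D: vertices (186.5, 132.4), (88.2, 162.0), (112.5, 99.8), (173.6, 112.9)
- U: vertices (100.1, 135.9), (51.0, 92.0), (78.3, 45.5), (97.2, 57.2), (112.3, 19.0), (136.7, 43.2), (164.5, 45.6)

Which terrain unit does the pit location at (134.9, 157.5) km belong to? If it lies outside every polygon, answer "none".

Cast a ray rightward from (134.9, 157.5). For each polygon, the edges (by vertex number in listed order) whose endpoints lie on opposite sides of y = 157.5, where each meets that height, and whether that is right or left of the point:
A: 1–2 at x≈213.60 (right), 2–3 at x≈147.69 (right) → 2 crossings.
L: 1–2 at x≈169.15 (right), 3–4 at x≈121.41 (left) → 1 crossing.
D: 1–2 at x≈103.14 (left), 2–3 at x≈89.96 (left) → 0 crossings.
U: no edge straddles that height → 0 crossings.
Only L has an odd count, so the point is inside L.

L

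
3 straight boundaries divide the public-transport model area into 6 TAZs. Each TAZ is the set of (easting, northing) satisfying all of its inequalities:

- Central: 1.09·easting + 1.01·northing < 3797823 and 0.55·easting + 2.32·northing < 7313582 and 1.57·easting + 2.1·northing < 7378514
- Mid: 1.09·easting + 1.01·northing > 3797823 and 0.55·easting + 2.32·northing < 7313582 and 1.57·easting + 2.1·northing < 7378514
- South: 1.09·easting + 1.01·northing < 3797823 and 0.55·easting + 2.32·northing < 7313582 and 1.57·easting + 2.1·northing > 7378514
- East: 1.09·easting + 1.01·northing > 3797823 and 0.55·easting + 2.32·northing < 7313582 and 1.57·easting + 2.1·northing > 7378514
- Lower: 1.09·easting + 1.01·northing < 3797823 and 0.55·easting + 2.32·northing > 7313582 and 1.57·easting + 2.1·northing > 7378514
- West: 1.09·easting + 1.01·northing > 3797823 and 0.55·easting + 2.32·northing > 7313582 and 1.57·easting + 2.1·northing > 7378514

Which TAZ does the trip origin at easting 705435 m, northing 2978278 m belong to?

1.09·705435 + 1.01·2978278 = 3776984.930, which is < 3797823
0.55·705435 + 2.32·2978278 = 7297594.210, which is < 7313582
1.57·705435 + 2.1·2978278 = 7361916.750, which is < 7378514
This sign pattern matches Central.

Central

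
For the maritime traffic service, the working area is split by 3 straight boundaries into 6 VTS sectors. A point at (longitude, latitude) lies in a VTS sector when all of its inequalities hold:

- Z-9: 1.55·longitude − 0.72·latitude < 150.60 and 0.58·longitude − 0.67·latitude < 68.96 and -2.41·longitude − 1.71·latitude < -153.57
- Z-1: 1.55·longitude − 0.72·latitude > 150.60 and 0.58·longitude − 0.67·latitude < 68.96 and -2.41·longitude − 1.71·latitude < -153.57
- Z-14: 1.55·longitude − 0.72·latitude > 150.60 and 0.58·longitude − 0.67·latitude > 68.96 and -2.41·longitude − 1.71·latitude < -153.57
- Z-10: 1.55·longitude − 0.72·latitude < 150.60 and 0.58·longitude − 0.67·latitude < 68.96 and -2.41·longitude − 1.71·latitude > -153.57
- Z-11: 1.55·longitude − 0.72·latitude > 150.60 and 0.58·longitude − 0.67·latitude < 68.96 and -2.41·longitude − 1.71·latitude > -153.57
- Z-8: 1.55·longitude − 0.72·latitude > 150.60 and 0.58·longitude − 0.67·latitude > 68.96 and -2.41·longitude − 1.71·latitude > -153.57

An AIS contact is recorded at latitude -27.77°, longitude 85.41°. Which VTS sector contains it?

1.55·85.41 − 0.72·-27.77 = 152.380, which is > 150.60
0.58·85.41 − 0.67·-27.77 = 68.144, which is < 68.96
-2.41·85.41 − 1.71·-27.77 = -158.351, which is < -153.57
This sign pattern matches Z-1.

Z-1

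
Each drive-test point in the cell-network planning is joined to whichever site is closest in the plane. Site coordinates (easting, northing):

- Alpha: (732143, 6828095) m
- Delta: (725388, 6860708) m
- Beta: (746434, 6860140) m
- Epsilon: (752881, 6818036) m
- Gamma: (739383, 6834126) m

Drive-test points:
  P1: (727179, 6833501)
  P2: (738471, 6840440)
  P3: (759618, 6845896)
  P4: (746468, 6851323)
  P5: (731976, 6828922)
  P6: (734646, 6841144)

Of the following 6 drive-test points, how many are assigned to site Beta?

2

P1 → Alpha
P2 → Gamma
P3 → Beta
P4 → Beta
P5 → Alpha
P6 → Gamma
2 of the 6 go to Beta.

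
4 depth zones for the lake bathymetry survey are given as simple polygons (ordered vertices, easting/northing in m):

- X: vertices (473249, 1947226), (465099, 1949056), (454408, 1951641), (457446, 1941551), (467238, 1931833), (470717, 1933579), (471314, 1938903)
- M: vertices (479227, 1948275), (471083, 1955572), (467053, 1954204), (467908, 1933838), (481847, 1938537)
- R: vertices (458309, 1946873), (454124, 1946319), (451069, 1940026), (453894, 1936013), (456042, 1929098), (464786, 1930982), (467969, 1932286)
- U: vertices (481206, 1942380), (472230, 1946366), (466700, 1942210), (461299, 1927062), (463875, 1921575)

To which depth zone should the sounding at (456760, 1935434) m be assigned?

R

Cast a ray rightward from (456760, 1935434). For each polygon, the edges (by vertex number in listed order) whose endpoints lie on opposite sides of northing = 1935434, where each meets that height, and whether that is right or left of the point:
X: 4–5 at easting≈463609.6 (right), 6–7 at easting≈470925.0 (right) → 2 crossings.
M: 3–4 at easting≈467841.0 (right), 4–5 at easting≈472642.3 (right) → 2 crossings.
R: 4–5 at easting≈454073.9 (left), 7–1 at easting≈465884.3 (right) → 1 crossing.
U: 3–4 at easting≈464284.0 (right), 5–1 at easting≈475419.8 (right) → 2 crossings.
Only R has an odd count, so the point is inside R.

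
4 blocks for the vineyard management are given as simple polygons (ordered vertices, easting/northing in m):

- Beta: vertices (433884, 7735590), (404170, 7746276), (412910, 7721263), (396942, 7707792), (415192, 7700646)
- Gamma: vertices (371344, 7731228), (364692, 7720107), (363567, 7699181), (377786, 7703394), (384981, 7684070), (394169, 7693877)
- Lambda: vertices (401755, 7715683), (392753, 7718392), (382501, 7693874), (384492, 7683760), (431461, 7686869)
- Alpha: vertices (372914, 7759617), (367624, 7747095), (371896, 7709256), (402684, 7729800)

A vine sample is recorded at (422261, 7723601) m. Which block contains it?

Cast a ray rightward from (422261, 7723601). For each polygon, the edges (by vertex number in listed order) whose endpoints lie on opposite sides of northing = 7723601, where each meets that height, and whether that is right or left of the point:
Beta: 2–3 at easting≈412093.1 (left), 5–1 at easting≈427470.9 (right) → 1 crossing.
Gamma: 1–2 at easting≈366781.9 (left), 6–1 at easting≈376004.8 (left) → 0 crossings.
Lambda: no edge straddles that height → 0 crossings.
Alpha: 2–3 at easting≈370276.5 (left), 3–4 at easting≈393393.9 (left) → 0 crossings.
Only Beta has an odd count, so the point is inside Beta.

Beta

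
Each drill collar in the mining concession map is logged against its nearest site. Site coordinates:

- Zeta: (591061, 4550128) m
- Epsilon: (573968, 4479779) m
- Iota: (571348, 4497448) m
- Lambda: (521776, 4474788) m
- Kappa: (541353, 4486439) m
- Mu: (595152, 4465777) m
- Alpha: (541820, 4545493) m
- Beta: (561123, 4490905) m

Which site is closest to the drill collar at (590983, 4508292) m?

Iota

Squared distances to each site:
Zeta: 1750256980.000; Epsilon: 1102501394.000; Iota: 503125561.000; Lambda: 5912126865.000; Kappa: 2940690509.000; Mu: 1824905786.000; Alpha: 3800914970.000; Beta: 1193927369.000.
Minimum at Iota.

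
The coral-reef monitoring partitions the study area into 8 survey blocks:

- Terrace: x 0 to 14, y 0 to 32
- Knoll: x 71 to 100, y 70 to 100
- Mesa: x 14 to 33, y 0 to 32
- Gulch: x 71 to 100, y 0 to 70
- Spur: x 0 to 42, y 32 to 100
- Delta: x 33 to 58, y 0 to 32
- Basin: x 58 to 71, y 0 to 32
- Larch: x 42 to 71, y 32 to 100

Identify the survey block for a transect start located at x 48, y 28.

Delta

The point has x = 48 and y = 28.
Only Delta satisfies 33 ≤ x ≤ 58 and 0 ≤ y ≤ 32.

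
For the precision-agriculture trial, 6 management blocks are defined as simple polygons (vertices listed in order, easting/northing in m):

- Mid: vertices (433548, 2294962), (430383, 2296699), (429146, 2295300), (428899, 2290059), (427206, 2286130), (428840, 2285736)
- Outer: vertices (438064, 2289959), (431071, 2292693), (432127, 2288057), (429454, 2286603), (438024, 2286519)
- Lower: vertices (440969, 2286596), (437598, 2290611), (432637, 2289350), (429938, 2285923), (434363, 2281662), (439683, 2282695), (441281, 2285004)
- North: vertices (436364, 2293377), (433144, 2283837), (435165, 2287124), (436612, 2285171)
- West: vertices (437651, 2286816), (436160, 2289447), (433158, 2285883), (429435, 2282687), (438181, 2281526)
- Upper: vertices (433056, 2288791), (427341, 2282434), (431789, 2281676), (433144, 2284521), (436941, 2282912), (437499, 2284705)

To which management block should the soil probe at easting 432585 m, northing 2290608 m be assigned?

Outer

Cast a ray rightward from (432585, 2290608). For each polygon, the edges (by vertex number in listed order) whose endpoints lie on opposite sides of northing = 2290608, where each meets that height, and whether that is right or left of the point:
Mid: 3–4 at easting≈428924.9 (left), 6–1 at easting≈431326.2 (left) → 0 crossings.
Outer: 1–2 at easting≈436404.0 (right), 2–3 at easting≈431545.9 (left) → 1 crossing.
Lower: 1–2 at easting≈437600.5 (right), 2–3 at easting≈437586.2 (right) → 2 crossings.
North: 1–2 at easting≈435429.4 (right), 4–1 at easting≈436447.7 (right) → 2 crossings.
West: no edge straddles that height → 0 crossings.
Upper: no edge straddles that height → 0 crossings.
Only Outer has an odd count, so the point is inside Outer.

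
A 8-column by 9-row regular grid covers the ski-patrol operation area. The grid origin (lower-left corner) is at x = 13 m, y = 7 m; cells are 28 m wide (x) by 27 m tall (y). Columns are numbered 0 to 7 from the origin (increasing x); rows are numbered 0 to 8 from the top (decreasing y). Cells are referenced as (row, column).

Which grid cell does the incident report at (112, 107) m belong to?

Column index: ⌊(112 − 13) / 28⌋ = ⌊3.536⌋ = 3
Row offset from origin: ⌊(107 − 7) / 27⌋ = ⌊3.704⌋ = 3 → row 5 (counted from top)

(5, 3)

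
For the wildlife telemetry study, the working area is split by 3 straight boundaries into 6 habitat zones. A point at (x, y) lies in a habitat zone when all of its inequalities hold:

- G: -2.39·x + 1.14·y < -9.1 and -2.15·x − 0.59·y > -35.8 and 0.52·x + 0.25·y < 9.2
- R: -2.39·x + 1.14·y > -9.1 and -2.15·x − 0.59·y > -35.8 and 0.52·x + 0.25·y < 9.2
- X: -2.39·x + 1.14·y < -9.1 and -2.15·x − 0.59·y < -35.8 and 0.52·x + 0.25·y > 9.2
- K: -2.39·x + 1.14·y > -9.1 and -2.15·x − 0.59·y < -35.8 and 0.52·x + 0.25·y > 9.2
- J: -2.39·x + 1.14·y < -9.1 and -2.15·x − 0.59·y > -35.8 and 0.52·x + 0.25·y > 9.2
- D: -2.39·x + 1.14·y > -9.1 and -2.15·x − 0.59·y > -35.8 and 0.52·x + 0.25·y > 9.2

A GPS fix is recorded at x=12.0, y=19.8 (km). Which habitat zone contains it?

K

-2.39·12.0 + 1.14·19.8 = -6.108, which is > -9.1
-2.15·12.0 − 0.59·19.8 = -37.482, which is < -35.8
0.52·12.0 + 0.25·19.8 = 11.190, which is > 9.2
This sign pattern matches K.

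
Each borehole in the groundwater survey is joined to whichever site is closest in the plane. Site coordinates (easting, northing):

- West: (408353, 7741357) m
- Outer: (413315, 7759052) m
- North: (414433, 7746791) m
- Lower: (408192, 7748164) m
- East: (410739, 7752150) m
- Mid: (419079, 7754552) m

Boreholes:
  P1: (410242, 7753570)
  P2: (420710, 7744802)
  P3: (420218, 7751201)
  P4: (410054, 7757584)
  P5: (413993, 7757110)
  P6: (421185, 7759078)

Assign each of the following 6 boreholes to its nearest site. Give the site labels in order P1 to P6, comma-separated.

P1 → East (d²=2263409.00)
P2 → North (d²=43356850.00)
P3 → Mid (d²=12526522.00)
P4 → Outer (d²=12789145.00)
P5 → Outer (d²=4231048.00)
P6 → Mid (d²=24919912.00)

East, North, Mid, Outer, Outer, Mid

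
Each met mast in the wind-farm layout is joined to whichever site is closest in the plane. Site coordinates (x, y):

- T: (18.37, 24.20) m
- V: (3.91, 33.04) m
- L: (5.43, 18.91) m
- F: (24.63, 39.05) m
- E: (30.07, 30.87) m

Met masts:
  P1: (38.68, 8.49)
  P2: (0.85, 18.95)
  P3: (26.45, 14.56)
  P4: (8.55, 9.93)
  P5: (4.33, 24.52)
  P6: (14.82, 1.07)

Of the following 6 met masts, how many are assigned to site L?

P1 → E
P2 → L
P3 → T
P4 → L
P5 → L
P6 → L
4 of the 6 go to L.

4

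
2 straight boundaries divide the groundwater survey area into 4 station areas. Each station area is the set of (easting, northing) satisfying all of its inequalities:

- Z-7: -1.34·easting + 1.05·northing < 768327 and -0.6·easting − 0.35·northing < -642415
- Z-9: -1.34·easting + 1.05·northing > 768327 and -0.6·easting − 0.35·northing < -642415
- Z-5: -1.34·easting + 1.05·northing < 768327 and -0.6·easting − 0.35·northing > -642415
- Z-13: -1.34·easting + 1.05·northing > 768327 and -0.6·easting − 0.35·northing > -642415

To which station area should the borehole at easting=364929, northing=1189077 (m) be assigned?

-1.34·364929 + 1.05·1189077 = 759525.990, which is < 768327
-0.6·364929 − 0.35·1189077 = -635134.350, which is > -642415
This sign pattern matches Z-5.

Z-5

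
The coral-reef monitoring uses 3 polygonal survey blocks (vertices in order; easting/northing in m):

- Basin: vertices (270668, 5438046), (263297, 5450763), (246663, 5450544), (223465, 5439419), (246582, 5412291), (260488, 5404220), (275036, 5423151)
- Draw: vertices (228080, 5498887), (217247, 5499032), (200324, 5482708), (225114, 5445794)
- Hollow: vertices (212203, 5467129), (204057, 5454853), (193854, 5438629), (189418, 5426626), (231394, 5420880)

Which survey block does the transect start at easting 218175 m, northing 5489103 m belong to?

Cast a ray rightward from (218175, 5489103). For each polygon, the edges (by vertex number in listed order) whose endpoints lie on opposite sides of northing = 5489103, where each meets that height, and whether that is right or left of the point:
Basin: no edge straddles that height → 0 crossings.
Draw: 2–3 at easting≈206953.7 (left), 4–1 at easting≈227533.4 (right) → 1 crossing.
Hollow: no edge straddles that height → 0 crossings.
Only Draw has an odd count, so the point is inside Draw.

Draw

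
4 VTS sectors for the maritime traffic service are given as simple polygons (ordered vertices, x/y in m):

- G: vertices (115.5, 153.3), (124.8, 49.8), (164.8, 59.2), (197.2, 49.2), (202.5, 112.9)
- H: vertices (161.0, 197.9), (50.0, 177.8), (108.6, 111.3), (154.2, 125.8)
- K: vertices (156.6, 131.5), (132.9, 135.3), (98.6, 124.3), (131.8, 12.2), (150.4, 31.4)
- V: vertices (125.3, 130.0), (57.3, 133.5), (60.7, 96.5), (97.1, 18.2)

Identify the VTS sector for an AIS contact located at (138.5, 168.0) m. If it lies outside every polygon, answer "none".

H

Cast a ray rightward from (138.5, 168.0). For each polygon, the edges (by vertex number in listed order) whose endpoints lie on opposite sides of y = 168.0, where each meets that height, and whether that is right or left of the point:
G: no edge straddles that height → 0 crossings.
H: 2–3 at x≈58.64 (left), 4–1 at x≈158.18 (right) → 1 crossing.
K: no edge straddles that height → 0 crossings.
V: no edge straddles that height → 0 crossings.
Only H has an odd count, so the point is inside H.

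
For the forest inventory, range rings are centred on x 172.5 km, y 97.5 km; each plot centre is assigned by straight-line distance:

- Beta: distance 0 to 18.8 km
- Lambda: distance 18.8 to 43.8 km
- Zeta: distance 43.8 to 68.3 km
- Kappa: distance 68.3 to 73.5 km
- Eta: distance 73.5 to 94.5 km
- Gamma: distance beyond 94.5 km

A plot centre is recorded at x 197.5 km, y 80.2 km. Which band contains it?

Lambda

Distance = √((197.5−172.5)² + (80.2−97.5)²) = √(625.000 + 299.290) = 30.402 km.
18.8 ≤ 30.402 < 43.8 → Lambda.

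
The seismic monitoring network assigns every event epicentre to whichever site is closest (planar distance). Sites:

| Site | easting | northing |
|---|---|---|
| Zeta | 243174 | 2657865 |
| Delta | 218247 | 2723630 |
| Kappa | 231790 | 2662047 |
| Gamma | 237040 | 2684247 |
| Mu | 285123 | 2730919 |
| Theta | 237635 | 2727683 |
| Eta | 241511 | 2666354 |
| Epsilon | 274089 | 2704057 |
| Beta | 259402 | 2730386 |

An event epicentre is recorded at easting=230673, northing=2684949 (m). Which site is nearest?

Gamma

Squared distances to each site:
Zeta: 889818057.000; Delta: 1650625237.000; Kappa: 525749293.000; Gamma: 41031493.000; Mu: 5078043400.000; Theta: 1874664200.000; Eta: 463236269.000; Epsilon: 2250064720.000; Beta: 2889876410.000.
Minimum at Gamma.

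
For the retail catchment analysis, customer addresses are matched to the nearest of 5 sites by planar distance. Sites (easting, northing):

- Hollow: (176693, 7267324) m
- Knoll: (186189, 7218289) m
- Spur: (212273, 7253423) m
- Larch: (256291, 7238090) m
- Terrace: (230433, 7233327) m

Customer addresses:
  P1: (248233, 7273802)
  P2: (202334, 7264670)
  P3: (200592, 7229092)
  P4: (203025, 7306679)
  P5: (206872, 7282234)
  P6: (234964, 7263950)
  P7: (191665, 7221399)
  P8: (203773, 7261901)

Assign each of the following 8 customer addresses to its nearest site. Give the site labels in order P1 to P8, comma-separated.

P1 → Larch (d²=1340278308.00)
P2 → Spur (d²=225278730.00)
P3 → Knoll (d²=324151218.00)
P4 → Hollow (d²=2242190249.00)
P5 → Spur (d²=859244522.00)
P6 → Spur (d²=625699210.00)
P7 → Knoll (d²=39658676.00)
P8 → Spur (d²=144126484.00)

Larch, Spur, Knoll, Hollow, Spur, Spur, Knoll, Spur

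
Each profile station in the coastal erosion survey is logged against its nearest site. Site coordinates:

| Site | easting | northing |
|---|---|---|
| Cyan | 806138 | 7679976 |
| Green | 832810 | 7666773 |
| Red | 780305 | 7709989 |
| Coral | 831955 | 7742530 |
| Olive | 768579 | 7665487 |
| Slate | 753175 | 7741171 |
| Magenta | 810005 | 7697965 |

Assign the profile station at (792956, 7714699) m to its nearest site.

Red

Squared distances to each site:
Cyan: 1379451853.000; Green: 3885242792.000; Red: 182231901.000; Coral: 2295486562.000; Olive: 3016059073.000; Slate: 2283294745.000; Magenta: 570695157.000.
Minimum at Red.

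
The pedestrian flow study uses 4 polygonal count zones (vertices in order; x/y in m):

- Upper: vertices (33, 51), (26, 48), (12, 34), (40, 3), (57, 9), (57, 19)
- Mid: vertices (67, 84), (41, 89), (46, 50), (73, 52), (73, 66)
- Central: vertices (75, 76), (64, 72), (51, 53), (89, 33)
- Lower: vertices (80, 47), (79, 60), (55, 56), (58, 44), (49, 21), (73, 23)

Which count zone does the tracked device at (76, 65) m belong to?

Cast a ray rightward from (76, 65). For each polygon, the edges (by vertex number in listed order) whose endpoints lie on opposite sides of y = 65, where each meets that height, and whether that is right or left of the point:
Upper: no edge straddles that height → 0 crossings.
Mid: 2–3 at x≈44.1 (left), 4–5 at x≈73.0 (left) → 0 crossings.
Central: 2–3 at x≈59.2 (left), 4–1 at x≈78.6 (right) → 1 crossing.
Lower: no edge straddles that height → 0 crossings.
Only Central has an odd count, so the point is inside Central.

Central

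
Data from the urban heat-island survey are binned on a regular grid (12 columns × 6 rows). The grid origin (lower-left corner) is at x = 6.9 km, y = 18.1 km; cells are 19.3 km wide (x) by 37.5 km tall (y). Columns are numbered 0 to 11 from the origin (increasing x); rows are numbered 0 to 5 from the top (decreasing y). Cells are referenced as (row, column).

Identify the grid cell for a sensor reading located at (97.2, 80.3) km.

(4, 4)

Column index: ⌊(97.2 − 6.9) / 19.3⌋ = ⌊4.679⌋ = 4
Row offset from origin: ⌊(80.3 − 18.1) / 37.5⌋ = ⌊1.659⌋ = 1 → row 4 (counted from top)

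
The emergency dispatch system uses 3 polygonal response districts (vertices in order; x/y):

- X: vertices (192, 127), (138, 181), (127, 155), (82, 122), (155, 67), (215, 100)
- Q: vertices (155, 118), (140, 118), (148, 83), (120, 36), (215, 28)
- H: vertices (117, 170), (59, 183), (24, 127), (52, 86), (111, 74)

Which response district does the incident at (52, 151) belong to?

H

Cast a ray rightward from (52, 151). For each polygon, the edges (by vertex number in listed order) whose endpoints lie on opposite sides of y = 151, where each meets that height, and whether that is right or left of the point:
X: 1–2 at x≈168.0 (right), 3–4 at x≈121.5 (right) → 2 crossings.
Q: no edge straddles that height → 0 crossings.
H: 2–3 at x≈39.0 (left), 5–1 at x≈115.8 (right) → 1 crossing.
Only H has an odd count, so the point is inside H.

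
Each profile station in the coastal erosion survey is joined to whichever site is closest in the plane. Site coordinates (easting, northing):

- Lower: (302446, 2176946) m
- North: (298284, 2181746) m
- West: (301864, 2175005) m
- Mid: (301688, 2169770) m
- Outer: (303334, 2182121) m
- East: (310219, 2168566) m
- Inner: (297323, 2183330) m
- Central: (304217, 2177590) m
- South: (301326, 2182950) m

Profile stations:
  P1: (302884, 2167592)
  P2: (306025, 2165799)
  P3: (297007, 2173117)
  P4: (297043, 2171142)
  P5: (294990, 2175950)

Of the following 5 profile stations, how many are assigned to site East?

P1 → Mid
P2 → East
P3 → West
P4 → Mid
P5 → North
1 of the 5 goes to East.

1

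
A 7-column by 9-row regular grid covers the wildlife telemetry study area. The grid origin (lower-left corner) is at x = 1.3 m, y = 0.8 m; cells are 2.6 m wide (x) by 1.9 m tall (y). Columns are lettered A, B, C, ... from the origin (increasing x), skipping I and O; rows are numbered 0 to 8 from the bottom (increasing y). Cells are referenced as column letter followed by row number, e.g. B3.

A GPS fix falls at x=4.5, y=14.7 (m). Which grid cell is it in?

B7

Column index: ⌊(4.5 − 1.3) / 2.6⌋ = ⌊1.231⌋ = 1 → column B
Row offset from origin: ⌊(14.7 − 0.8) / 1.9⌋ = ⌊7.316⌋ = 7 → row 7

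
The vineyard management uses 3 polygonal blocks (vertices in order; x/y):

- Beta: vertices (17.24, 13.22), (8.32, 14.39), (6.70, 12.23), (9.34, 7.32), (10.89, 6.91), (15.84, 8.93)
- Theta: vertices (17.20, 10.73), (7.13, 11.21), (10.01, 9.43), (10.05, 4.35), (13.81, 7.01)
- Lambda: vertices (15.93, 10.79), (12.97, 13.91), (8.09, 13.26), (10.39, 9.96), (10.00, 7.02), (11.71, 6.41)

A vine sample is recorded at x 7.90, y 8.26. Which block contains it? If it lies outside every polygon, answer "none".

none

Cast a ray rightward from (7.90, 8.26). For each polygon, the edges (by vertex number in listed order) whose endpoints lie on opposite sides of y = 8.26, where each meets that height, and whether that is right or left of the point:
Beta: 3–4 at x≈8.835 (right), 5–6 at x≈14.198 (right) → 2 crossings.
Theta: 3–4 at x≈10.019 (right), 5–1 at x≈14.949 (right) → 2 crossings.
Lambda: 4–5 at x≈10.164 (right), 6–1 at x≈13.492 (right) → 2 crossings.
All counts are even, so the point lies outside every listed polygon.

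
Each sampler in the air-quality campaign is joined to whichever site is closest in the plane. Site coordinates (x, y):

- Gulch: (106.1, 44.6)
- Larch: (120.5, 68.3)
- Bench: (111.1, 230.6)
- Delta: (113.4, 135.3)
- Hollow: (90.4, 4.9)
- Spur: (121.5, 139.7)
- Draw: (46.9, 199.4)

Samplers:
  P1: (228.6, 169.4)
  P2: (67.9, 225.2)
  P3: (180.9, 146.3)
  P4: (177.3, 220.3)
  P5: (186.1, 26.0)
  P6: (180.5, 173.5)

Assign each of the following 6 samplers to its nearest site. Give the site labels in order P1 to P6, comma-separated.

Spur, Draw, Spur, Bench, Larch, Spur

P1 → Spur (d²=12352.50)
P2 → Draw (d²=1106.64)
P3 → Spur (d²=3571.92)
P4 → Bench (d²=4488.53)
P5 → Larch (d²=6092.65)
P6 → Spur (d²=4623.44)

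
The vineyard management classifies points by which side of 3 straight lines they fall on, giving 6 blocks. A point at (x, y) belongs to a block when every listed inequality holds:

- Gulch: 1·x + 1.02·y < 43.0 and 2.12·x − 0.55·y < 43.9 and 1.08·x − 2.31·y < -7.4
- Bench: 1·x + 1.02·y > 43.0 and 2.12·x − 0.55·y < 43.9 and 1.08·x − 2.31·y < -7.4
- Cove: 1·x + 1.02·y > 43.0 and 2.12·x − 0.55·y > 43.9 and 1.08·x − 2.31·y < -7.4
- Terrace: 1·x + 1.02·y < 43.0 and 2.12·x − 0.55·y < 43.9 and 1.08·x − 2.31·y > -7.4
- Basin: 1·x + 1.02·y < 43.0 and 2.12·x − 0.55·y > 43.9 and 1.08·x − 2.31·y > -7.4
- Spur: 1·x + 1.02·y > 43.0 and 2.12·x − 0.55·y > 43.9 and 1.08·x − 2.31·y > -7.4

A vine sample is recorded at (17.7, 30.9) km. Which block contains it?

Bench

1·17.7 + 1.02·30.9 = 49.218, which is > 43.0
2.12·17.7 − 0.55·30.9 = 20.529, which is < 43.9
1.08·17.7 − 2.31·30.9 = -52.263, which is < -7.4
This sign pattern matches Bench.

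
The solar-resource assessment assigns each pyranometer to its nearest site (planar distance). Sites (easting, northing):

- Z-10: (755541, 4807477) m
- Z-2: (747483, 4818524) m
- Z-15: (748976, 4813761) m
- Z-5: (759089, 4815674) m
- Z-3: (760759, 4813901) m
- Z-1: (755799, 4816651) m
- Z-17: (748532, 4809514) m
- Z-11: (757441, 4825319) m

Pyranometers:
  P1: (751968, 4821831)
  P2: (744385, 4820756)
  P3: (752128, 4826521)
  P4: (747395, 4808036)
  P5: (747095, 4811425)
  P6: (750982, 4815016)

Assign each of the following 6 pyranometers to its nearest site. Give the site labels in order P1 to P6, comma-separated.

P1 → Z-2 (d²=31051474.00)
P2 → Z-2 (d²=14579428.00)
P3 → Z-11 (d²=29672773.00)
P4 → Z-17 (d²=3477253.00)
P5 → Z-17 (d²=5716890.00)
P6 → Z-15 (d²=5599061.00)

Z-2, Z-2, Z-11, Z-17, Z-17, Z-15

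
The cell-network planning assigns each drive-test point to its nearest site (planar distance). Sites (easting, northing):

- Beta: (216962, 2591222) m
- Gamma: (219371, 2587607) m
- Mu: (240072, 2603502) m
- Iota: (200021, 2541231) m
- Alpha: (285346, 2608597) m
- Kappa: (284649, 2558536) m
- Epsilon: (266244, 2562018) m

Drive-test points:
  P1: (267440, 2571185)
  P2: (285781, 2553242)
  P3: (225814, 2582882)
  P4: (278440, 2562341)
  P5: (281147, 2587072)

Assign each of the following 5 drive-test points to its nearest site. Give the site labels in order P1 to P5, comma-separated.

Epsilon, Kappa, Gamma, Kappa, Alpha

P1 → Epsilon (d²=85464305.00)
P2 → Kappa (d²=29307860.00)
P3 → Gamma (d²=63837874.00)
P4 → Kappa (d²=53029706.00)
P5 → Alpha (d²=480957226.00)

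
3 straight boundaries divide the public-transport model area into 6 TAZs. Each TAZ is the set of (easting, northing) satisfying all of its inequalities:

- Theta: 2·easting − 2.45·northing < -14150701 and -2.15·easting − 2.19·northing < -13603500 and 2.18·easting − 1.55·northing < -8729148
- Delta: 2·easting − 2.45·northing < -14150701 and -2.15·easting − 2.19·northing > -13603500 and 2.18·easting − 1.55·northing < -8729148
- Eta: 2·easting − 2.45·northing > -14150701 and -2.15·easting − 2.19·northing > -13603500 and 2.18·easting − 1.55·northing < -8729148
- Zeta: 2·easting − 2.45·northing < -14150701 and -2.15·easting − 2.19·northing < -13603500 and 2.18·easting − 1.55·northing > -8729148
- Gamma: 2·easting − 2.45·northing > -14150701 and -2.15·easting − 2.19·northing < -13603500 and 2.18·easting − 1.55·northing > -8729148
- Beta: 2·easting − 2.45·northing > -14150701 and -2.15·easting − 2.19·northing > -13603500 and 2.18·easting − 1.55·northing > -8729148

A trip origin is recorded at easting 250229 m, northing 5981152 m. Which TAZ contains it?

2·250229 − 2.45·5981152 = -14153364.400, which is < -14150701
-2.15·250229 − 2.19·5981152 = -13636715.230, which is < -13603500
2.18·250229 − 1.55·5981152 = -8725286.380, which is > -8729148
This sign pattern matches Zeta.

Zeta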